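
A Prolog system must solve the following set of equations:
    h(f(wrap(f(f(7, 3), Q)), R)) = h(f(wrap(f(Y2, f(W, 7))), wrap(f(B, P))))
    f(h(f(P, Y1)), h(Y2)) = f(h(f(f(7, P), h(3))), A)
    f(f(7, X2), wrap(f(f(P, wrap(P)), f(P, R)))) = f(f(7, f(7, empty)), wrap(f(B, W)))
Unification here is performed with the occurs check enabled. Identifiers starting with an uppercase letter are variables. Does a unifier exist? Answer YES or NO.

Decompose h/1: f(wrap(f(f(7, 3), Q)), R) = f(wrap(f(Y2, f(W, 7))), wrap(f(B, P))).
Decompose f/2: wrap(f(f(7, 3), Q)) = wrap(f(Y2, f(W, 7))),  R = wrap(f(B, P)).
Decompose wrap/1: f(f(7, 3), Q) = f(Y2, f(W, 7)).
Decompose f/2: f(7, 3) = Y2,  Q = f(W, 7).
Bind Y2 := f(7, 3); substituting into the one remaining equation that mentions Y2 gives: f(h(f(P, Y1)), h(f(7, 3))) = f(h(f(f(7, P), h(3))), A).
Bind Q := f(W, 7); no other remaining equation mentions Q.
Bind R := wrap(f(B, P)); substituting into the one remaining equation that mentions R gives: f(f(7, X2), wrap(f(f(P, wrap(P)), f(P, wrap(f(B, P)))))) = f(f(7, f(7, empty)), wrap(f(B, W))).
Decompose f/2: h(f(P, Y1)) = h(f(f(7, P), h(3))),  h(f(7, 3)) = A.
Decompose h/1: f(P, Y1) = f(f(7, P), h(3)).
Decompose f/2: P = f(7, P),  Y1 = h(3).
Occurs check fails: P occurs in f(7, P); the equation P = f(7, P) has no finite solution.

NO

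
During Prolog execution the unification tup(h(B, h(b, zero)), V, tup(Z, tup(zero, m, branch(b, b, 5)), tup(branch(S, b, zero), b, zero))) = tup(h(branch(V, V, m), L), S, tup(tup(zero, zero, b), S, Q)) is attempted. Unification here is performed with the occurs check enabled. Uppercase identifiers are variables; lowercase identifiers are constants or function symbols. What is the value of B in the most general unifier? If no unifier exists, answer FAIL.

branch(tup(zero, m, branch(b, b, 5)), tup(zero, m, branch(b, b, 5)), m)

Decompose tup/3: h(B, h(b, zero)) = h(branch(V, V, m), L),  V = S,  tup(Z, tup(zero, m, branch(b, b, 5)), tup(branch(S, b, zero), b, zero)) = tup(tup(zero, zero, b), S, Q).
Decompose h/2: B = branch(V, V, m),  h(b, zero) = L.
Bind B := branch(V, V, m); no other remaining equation mentions B.
Bind L := h(b, zero); no other remaining equation mentions L.
Bind V := S; no other remaining equation mentions V. Substituting into the earlier binding gives B := branch(S, S, m).
Decompose tup/3: Z = tup(zero, zero, b),  tup(zero, m, branch(b, b, 5)) = S,  tup(branch(S, b, zero), b, zero) = Q.
Bind Z := tup(zero, zero, b); no other remaining equation mentions Z.
Bind S := tup(zero, m, branch(b, b, 5)); substituting into the remaining equation gives: tup(branch(tup(zero, m, branch(b, b, 5)), b, zero), b, zero) = Q. Substituting into the earlier bindings gives B := branch(tup(zero, m, branch(b, b, 5)), tup(zero, m, branch(b, b, 5)), m), V := tup(zero, m, branch(b, b, 5)).
Bind Q := tup(branch(tup(zero, m, branch(b, b, 5)), b, zero), b, zero).
MGU = { B -> branch(tup(zero, m, branch(b, b, 5)), tup(zero, m, branch(b, b, 5)), m), L -> h(b, zero), V -> tup(zero, m, branch(b, b, 5)), Z -> tup(zero, zero, b), S -> tup(zero, m, branch(b, b, 5)), Q -> tup(branch(tup(zero, m, branch(b, b, 5)), b, zero), b, zero) }, so B -> branch(tup(zero, m, branch(b, b, 5)), tup(zero, m, branch(b, b, 5)), m).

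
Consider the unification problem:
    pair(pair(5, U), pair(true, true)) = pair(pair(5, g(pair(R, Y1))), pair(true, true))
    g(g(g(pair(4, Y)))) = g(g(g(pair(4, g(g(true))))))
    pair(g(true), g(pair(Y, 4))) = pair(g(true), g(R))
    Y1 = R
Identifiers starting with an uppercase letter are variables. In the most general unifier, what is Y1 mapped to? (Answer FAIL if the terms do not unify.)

Decompose pair/2: pair(5, U) = pair(5, g(pair(R, Y1))),  pair(true, true) = pair(true, true).
Decompose pair/2: 5 = 5,  U = g(pair(R, Y1)).
Delete trivial equation 5 = 5.
Bind U := g(pair(R, Y1)); no other remaining equation mentions U.
Delete trivial equation pair(true, true) = pair(true, true).
Decompose g/1: g(g(pair(4, Y))) = g(g(pair(4, g(g(true))))).
Decompose g/1: g(pair(4, Y)) = g(pair(4, g(g(true)))).
Decompose g/1: pair(4, Y) = pair(4, g(g(true))).
Decompose pair/2: 4 = 4,  Y = g(g(true)).
Delete trivial equation 4 = 4.
Bind Y := g(g(true)); substituting into the one remaining equation that mentions Y gives: pair(g(true), g(pair(g(g(true)), 4))) = pair(g(true), g(R)).
Decompose pair/2: g(true) = g(true),  g(pair(g(g(true)), 4)) = g(R).
Delete trivial equation g(true) = g(true).
Decompose g/1: pair(g(g(true)), 4) = R.
Bind R := pair(g(g(true)), 4); substituting into the remaining equation gives: Y1 = pair(g(g(true)), 4). Substituting into the earlier binding gives U := g(pair(pair(g(g(true)), 4), Y1)).
Bind Y1 := pair(g(g(true)), 4). Substituting into the earlier binding gives U := g(pair(pair(g(g(true)), 4), pair(g(g(true)), 4))).
MGU = { U -> g(pair(pair(g(g(true)), 4), pair(g(g(true)), 4))), Y -> g(g(true)), R -> pair(g(g(true)), 4), Y1 -> pair(g(g(true)), 4) }, so Y1 -> pair(g(g(true)), 4).

pair(g(g(true)), 4)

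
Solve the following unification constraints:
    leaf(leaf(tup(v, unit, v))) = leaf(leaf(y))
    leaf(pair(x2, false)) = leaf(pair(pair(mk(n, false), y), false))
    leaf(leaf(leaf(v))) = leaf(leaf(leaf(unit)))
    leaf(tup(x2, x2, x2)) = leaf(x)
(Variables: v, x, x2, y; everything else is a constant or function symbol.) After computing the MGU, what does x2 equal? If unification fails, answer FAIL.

Decompose leaf/1: leaf(tup(v, unit, v)) = leaf(y).
Decompose leaf/1: tup(v, unit, v) = y.
Bind y := tup(v, unit, v); substituting into the one remaining equation that mentions y gives: leaf(pair(x2, false)) = leaf(pair(pair(mk(n, false), tup(v, unit, v)), false)).
Decompose leaf/1: pair(x2, false) = pair(pair(mk(n, false), tup(v, unit, v)), false).
Decompose pair/2: x2 = pair(mk(n, false), tup(v, unit, v)),  false = false.
Bind x2 := pair(mk(n, false), tup(v, unit, v)); substituting into the one remaining equation that mentions x2 gives: leaf(tup(pair(mk(n, false), tup(v, unit, v)), pair(mk(n, false), tup(v, unit, v)), pair(mk(n, false), tup(v, unit, v)))) = leaf(x).
Delete trivial equation false = false.
Decompose leaf/1: leaf(leaf(v)) = leaf(leaf(unit)).
Decompose leaf/1: leaf(v) = leaf(unit).
Decompose leaf/1: v = unit.
Bind v := unit; substituting into the remaining equation gives: leaf(tup(pair(mk(n, false), tup(unit, unit, unit)), pair(mk(n, false), tup(unit, unit, unit)), pair(mk(n, false), tup(unit, unit, unit)))) = leaf(x). Substituting into the earlier bindings gives y := tup(unit, unit, unit), x2 := pair(mk(n, false), tup(unit, unit, unit)).
Decompose leaf/1: tup(pair(mk(n, false), tup(unit, unit, unit)), pair(mk(n, false), tup(unit, unit, unit)), pair(mk(n, false), tup(unit, unit, unit))) = x.
Bind x := tup(pair(mk(n, false), tup(unit, unit, unit)), pair(mk(n, false), tup(unit, unit, unit)), pair(mk(n, false), tup(unit, unit, unit))).
MGU = { y := tup(unit, unit, unit), x2 := pair(mk(n, false), tup(unit, unit, unit)), v := unit, x := tup(pair(mk(n, false), tup(unit, unit, unit)), pair(mk(n, false), tup(unit, unit, unit)), pair(mk(n, false), tup(unit, unit, unit))) }, so x2 := pair(mk(n, false), tup(unit, unit, unit)).

pair(mk(n, false), tup(unit, unit, unit))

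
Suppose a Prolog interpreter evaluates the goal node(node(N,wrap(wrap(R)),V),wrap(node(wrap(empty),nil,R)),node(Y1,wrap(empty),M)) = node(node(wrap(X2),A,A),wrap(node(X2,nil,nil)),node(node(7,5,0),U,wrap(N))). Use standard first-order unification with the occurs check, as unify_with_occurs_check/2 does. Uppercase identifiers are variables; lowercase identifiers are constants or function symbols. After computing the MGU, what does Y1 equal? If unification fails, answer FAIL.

node(7,5,0)

Decompose node/3: node(N,wrap(wrap(R)),V) = node(wrap(X2),A,A),  wrap(node(wrap(empty),nil,R)) = wrap(node(X2,nil,nil)),  node(Y1,wrap(empty),M) = node(node(7,5,0),U,wrap(N)).
Decompose node/3: N = wrap(X2),  wrap(wrap(R)) = A,  V = A.
Bind N := wrap(X2); substituting into the one remaining equation that mentions N gives: node(Y1,wrap(empty),M) = node(node(7,5,0),U,wrap(wrap(X2))).
Bind A := wrap(wrap(R)); substituting into the one remaining equation that mentions A gives: V = wrap(wrap(R)).
Bind V := wrap(wrap(R)); no other remaining equation mentions V.
Decompose wrap/1: node(wrap(empty),nil,R) = node(X2,nil,nil).
Decompose node/3: wrap(empty) = X2,  nil = nil,  R = nil.
Bind X2 := wrap(empty); substituting into the one remaining equation that mentions X2 gives: node(Y1,wrap(empty),M) = node(node(7,5,0),U,wrap(wrap(wrap(empty)))). Substituting into the earlier binding gives N := wrap(wrap(empty)).
Delete trivial equation nil = nil.
Bind R := nil; no other remaining equation mentions R. Substituting into the earlier bindings gives A := wrap(wrap(nil)), V := wrap(wrap(nil)).
Decompose node/3: Y1 = node(7,5,0),  wrap(empty) = U,  M = wrap(wrap(wrap(empty))).
Bind Y1 := node(7,5,0); no other remaining equation mentions Y1.
Bind U := wrap(empty); no other remaining equation mentions U.
Bind M := wrap(wrap(wrap(empty))).
MGU = { N ↦ wrap(wrap(empty)), A ↦ wrap(wrap(nil)), V ↦ wrap(wrap(nil)), X2 ↦ wrap(empty), R ↦ nil, Y1 ↦ node(7,5,0), U ↦ wrap(empty), M ↦ wrap(wrap(wrap(empty))) }, so Y1 ↦ node(7,5,0).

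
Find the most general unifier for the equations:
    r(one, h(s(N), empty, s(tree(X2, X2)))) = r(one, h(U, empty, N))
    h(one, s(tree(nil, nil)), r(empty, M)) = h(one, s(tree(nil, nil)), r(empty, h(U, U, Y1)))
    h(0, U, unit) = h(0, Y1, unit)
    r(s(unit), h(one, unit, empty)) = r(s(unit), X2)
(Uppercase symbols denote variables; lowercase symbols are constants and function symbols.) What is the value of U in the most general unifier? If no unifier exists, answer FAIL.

s(s(tree(h(one, unit, empty), h(one, unit, empty))))

Decompose r/2: one = one,  h(s(N), empty, s(tree(X2, X2))) = h(U, empty, N).
Delete trivial equation one = one.
Decompose h/3: s(N) = U,  empty = empty,  s(tree(X2, X2)) = N.
Bind U := s(N); substituting into the 2 remaining equations that mention U gives: h(one, s(tree(nil, nil)), r(empty, M)) = h(one, s(tree(nil, nil)), r(empty, h(s(N), s(N), Y1))),  h(0, s(N), unit) = h(0, Y1, unit).
Delete trivial equation empty = empty.
Bind N := s(tree(X2, X2)); substituting into the 2 remaining equations that mention N gives: h(one, s(tree(nil, nil)), r(empty, M)) = h(one, s(tree(nil, nil)), r(empty, h(s(s(tree(X2, X2))), s(s(tree(X2, X2))), Y1))),  h(0, s(s(tree(X2, X2))), unit) = h(0, Y1, unit). Substituting into the earlier binding gives U := s(s(tree(X2, X2))).
Decompose h/3: one = one,  s(tree(nil, nil)) = s(tree(nil, nil)),  r(empty, M) = r(empty, h(s(s(tree(X2, X2))), s(s(tree(X2, X2))), Y1)).
Delete trivial equation one = one.
Delete trivial equation s(tree(nil, nil)) = s(tree(nil, nil)).
Decompose r/2: empty = empty,  M = h(s(s(tree(X2, X2))), s(s(tree(X2, X2))), Y1).
Delete trivial equation empty = empty.
Bind M := h(s(s(tree(X2, X2))), s(s(tree(X2, X2))), Y1); no other remaining equation mentions M.
Decompose h/3: 0 = 0,  s(s(tree(X2, X2))) = Y1,  unit = unit.
Delete trivial equation 0 = 0.
Bind Y1 := s(s(tree(X2, X2))); no other remaining equation mentions Y1. Substituting into the earlier binding gives M := h(s(s(tree(X2, X2))), s(s(tree(X2, X2))), s(s(tree(X2, X2)))).
Delete trivial equation unit = unit.
Decompose r/2: s(unit) = s(unit),  h(one, unit, empty) = X2.
Delete trivial equation s(unit) = s(unit).
Bind X2 := h(one, unit, empty). Substituting into the earlier bindings gives U := s(s(tree(h(one, unit, empty), h(one, unit, empty)))), N := s(tree(h(one, unit, empty), h(one, unit, empty))), M := h(s(s(tree(h(one, unit, empty), h(one, unit, empty)))), s(s(tree(h(one, unit, empty), h(one, unit, empty)))), s(s(tree(h(one, unit, empty), h(one, unit, empty))))), Y1 := s(s(tree(h(one, unit, empty), h(one, unit, empty)))).
MGU = { U -> s(s(tree(h(one, unit, empty), h(one, unit, empty)))), N -> s(tree(h(one, unit, empty), h(one, unit, empty))), M -> h(s(s(tree(h(one, unit, empty), h(one, unit, empty)))), s(s(tree(h(one, unit, empty), h(one, unit, empty)))), s(s(tree(h(one, unit, empty), h(one, unit, empty))))), Y1 -> s(s(tree(h(one, unit, empty), h(one, unit, empty)))), X2 -> h(one, unit, empty) }, so U -> s(s(tree(h(one, unit, empty), h(one, unit, empty)))).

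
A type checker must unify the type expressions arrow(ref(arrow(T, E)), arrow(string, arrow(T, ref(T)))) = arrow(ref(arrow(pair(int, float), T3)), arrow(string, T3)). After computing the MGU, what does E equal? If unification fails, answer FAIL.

arrow(pair(int, float), ref(pair(int, float)))

Decompose arrow/2: ref(arrow(T, E)) = ref(arrow(pair(int, float), T3)),  arrow(string, arrow(T, ref(T))) = arrow(string, T3).
Decompose ref/1: arrow(T, E) = arrow(pair(int, float), T3).
Decompose arrow/2: T = pair(int, float),  E = T3.
Bind T := pair(int, float); substituting into the one remaining equation that mentions T gives: arrow(string, arrow(pair(int, float), ref(pair(int, float)))) = arrow(string, T3).
Bind E := T3; no other remaining equation mentions E.
Decompose arrow/2: string = string,  arrow(pair(int, float), ref(pair(int, float))) = T3.
Delete trivial equation string = string.
Bind T3 := arrow(pair(int, float), ref(pair(int, float))). Substituting into the earlier binding gives E := arrow(pair(int, float), ref(pair(int, float))).
MGU = { T := pair(int, float), E := arrow(pair(int, float), ref(pair(int, float))), T3 := arrow(pair(int, float), ref(pair(int, float))) }, so E := arrow(pair(int, float), ref(pair(int, float))).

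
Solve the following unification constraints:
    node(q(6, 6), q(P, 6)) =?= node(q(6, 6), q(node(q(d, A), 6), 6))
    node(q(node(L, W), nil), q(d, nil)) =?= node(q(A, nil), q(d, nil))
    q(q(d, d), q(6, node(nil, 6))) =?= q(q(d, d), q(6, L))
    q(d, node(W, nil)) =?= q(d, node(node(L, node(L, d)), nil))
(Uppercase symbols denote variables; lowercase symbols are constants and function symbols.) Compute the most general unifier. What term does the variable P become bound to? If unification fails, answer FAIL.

Decompose node/2: q(6, 6) =?= q(6, 6),  q(P, 6) =?= q(node(q(d, A), 6), 6).
Delete trivial equation q(6, 6) =?= q(6, 6).
Decompose q/2: P =?= node(q(d, A), 6),  6 =?= 6.
Bind P := node(q(d, A), 6); no other remaining equation mentions P.
Delete trivial equation 6 =?= 6.
Decompose node/2: q(node(L, W), nil) =?= q(A, nil),  q(d, nil) =?= q(d, nil).
Decompose q/2: node(L, W) =?= A,  nil =?= nil.
Bind A := node(L, W); no other remaining equation mentions A. Substituting into the earlier binding gives P := node(q(d, node(L, W)), 6).
Delete trivial equation nil =?= nil.
Delete trivial equation q(d, nil) =?= q(d, nil).
Decompose q/2: q(d, d) =?= q(d, d),  q(6, node(nil, 6)) =?= q(6, L).
Delete trivial equation q(d, d) =?= q(d, d).
Decompose q/2: 6 =?= 6,  node(nil, 6) =?= L.
Delete trivial equation 6 =?= 6.
Bind L := node(nil, 6); substituting into the remaining equation gives: q(d, node(W, nil)) =?= q(d, node(node(node(nil, 6), node(node(nil, 6), d)), nil)). Substituting into the earlier bindings gives P := node(q(d, node(node(nil, 6), W)), 6), A := node(node(nil, 6), W).
Decompose q/2: d =?= d,  node(W, nil) =?= node(node(node(nil, 6), node(node(nil, 6), d)), nil).
Delete trivial equation d =?= d.
Decompose node/2: W =?= node(node(nil, 6), node(node(nil, 6), d)),  nil =?= nil.
Bind W := node(node(nil, 6), node(node(nil, 6), d)); no other remaining equation mentions W. Substituting into the earlier bindings gives P := node(q(d, node(node(nil, 6), node(node(nil, 6), node(node(nil, 6), d)))), 6), A := node(node(nil, 6), node(node(nil, 6), node(node(nil, 6), d))).
Delete trivial equation nil =?= nil.
MGU = { P ↦ node(q(d, node(node(nil, 6), node(node(nil, 6), node(node(nil, 6), d)))), 6), A ↦ node(node(nil, 6), node(node(nil, 6), node(node(nil, 6), d))), L ↦ node(nil, 6), W ↦ node(node(nil, 6), node(node(nil, 6), d)) }, so P ↦ node(q(d, node(node(nil, 6), node(node(nil, 6), node(node(nil, 6), d)))), 6).

node(q(d, node(node(nil, 6), node(node(nil, 6), node(node(nil, 6), d)))), 6)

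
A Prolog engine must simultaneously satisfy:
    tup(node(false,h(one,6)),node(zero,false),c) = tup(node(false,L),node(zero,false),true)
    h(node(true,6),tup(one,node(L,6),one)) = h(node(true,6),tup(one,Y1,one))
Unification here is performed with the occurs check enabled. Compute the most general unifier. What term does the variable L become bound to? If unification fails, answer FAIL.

FAIL

Decompose tup/3: node(false,h(one,6)) = node(false,L),  node(zero,false) = node(zero,false),  c = true.
Decompose node/2: false = false,  h(one,6) = L.
Delete trivial equation false = false.
Bind L := h(one,6); substituting into the one remaining equation that mentions L gives: h(node(true,6),tup(one,node(h(one,6),6),one)) = h(node(true,6),tup(one,Y1,one)).
Delete trivial equation node(zero,false) = node(zero,false).
Clash: constants c and true differ; no unifier exists.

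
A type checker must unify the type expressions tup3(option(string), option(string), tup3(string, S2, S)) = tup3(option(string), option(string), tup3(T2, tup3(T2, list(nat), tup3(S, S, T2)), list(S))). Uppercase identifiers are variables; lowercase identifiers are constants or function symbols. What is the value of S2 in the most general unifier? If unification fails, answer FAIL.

Decompose tup3/3: option(string) = option(string),  option(string) = option(string),  tup3(string, S2, S) = tup3(T2, tup3(T2, list(nat), tup3(S, S, T2)), list(S)).
Delete trivial equation option(string) = option(string).
Delete trivial equation option(string) = option(string).
Decompose tup3/3: string = T2,  S2 = tup3(T2, list(nat), tup3(S, S, T2)),  S = list(S).
Bind T2 := string; substituting into the one remaining equation that mentions T2 gives: S2 = tup3(string, list(nat), tup3(S, S, string)).
Bind S2 := tup3(string, list(nat), tup3(S, S, string)); no other remaining equation mentions S2.
Occurs check fails: S occurs in list(S); the equation S = list(S) has no finite solution.

FAIL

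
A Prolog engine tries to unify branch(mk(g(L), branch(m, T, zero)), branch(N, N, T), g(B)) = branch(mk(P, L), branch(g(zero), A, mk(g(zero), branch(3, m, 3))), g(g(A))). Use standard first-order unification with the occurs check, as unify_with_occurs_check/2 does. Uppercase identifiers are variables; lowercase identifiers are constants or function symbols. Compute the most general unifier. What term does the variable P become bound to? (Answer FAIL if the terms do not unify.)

g(branch(m, mk(g(zero), branch(3, m, 3)), zero))

Decompose branch/3: mk(g(L), branch(m, T, zero)) = mk(P, L),  branch(N, N, T) = branch(g(zero), A, mk(g(zero), branch(3, m, 3))),  g(B) = g(g(A)).
Decompose mk/2: g(L) = P,  branch(m, T, zero) = L.
Bind P := g(L); no other remaining equation mentions P.
Bind L := branch(m, T, zero); no other remaining equation mentions L. Substituting into the earlier binding gives P := g(branch(m, T, zero)).
Decompose branch/3: N = g(zero),  N = A,  T = mk(g(zero), branch(3, m, 3)).
Bind N := g(zero); substituting into the one remaining equation that mentions N gives: g(zero) = A.
Bind A := g(zero); substituting into the one remaining equation that mentions A gives: g(B) = g(g(g(zero))).
Bind T := mk(g(zero), branch(3, m, 3)); no other remaining equation mentions T. Substituting into the earlier bindings gives P := g(branch(m, mk(g(zero), branch(3, m, 3)), zero)), L := branch(m, mk(g(zero), branch(3, m, 3)), zero).
Decompose g/1: B = g(g(zero)).
Bind B := g(g(zero)).
MGU = { P = g(branch(m, mk(g(zero), branch(3, m, 3)), zero)), L = branch(m, mk(g(zero), branch(3, m, 3)), zero), N = g(zero), A = g(zero), T = mk(g(zero), branch(3, m, 3)), B = g(g(zero)) }, so P = g(branch(m, mk(g(zero), branch(3, m, 3)), zero)).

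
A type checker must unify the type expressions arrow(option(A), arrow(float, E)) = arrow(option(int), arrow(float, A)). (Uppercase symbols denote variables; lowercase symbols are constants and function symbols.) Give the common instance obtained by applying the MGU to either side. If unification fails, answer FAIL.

Decompose arrow/2: option(A) = option(int),  arrow(float, E) = arrow(float, A).
Decompose option/1: A = int.
Bind A := int; substituting into the remaining equation gives: arrow(float, E) = arrow(float, int).
Decompose arrow/2: float = float,  E = int.
Delete trivial equation float = float.
Bind E := int.
Applying the MGU to either side gives arrow(option(int), arrow(float, int)).

arrow(option(int), arrow(float, int))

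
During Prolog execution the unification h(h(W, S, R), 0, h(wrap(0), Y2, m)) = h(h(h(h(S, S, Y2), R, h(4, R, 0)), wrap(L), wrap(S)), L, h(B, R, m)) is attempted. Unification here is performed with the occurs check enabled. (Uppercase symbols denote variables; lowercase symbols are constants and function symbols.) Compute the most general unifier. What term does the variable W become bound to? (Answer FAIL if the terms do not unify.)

h(h(wrap(0), wrap(0), wrap(wrap(0))), wrap(wrap(0)), h(4, wrap(wrap(0)), 0))

Decompose h/3: h(W, S, R) = h(h(h(S, S, Y2), R, h(4, R, 0)), wrap(L), wrap(S)),  0 = L,  h(wrap(0), Y2, m) = h(B, R, m).
Decompose h/3: W = h(h(S, S, Y2), R, h(4, R, 0)),  S = wrap(L),  R = wrap(S).
Bind W := h(h(S, S, Y2), R, h(4, R, 0)); no other remaining equation mentions W.
Bind S := wrap(L); substituting into the one remaining equation that mentions S gives: R = wrap(wrap(L)). Substituting into the earlier binding gives W := h(h(wrap(L), wrap(L), Y2), R, h(4, R, 0)).
Bind R := wrap(wrap(L)); substituting into the one remaining equation that mentions R gives: h(wrap(0), Y2, m) = h(B, wrap(wrap(L)), m). Substituting into the earlier binding gives W := h(h(wrap(L), wrap(L), Y2), wrap(wrap(L)), h(4, wrap(wrap(L)), 0)).
Bind L := 0; substituting into the remaining equation gives: h(wrap(0), Y2, m) = h(B, wrap(wrap(0)), m). Substituting into the earlier bindings gives W := h(h(wrap(0), wrap(0), Y2), wrap(wrap(0)), h(4, wrap(wrap(0)), 0)), S := wrap(0), R := wrap(wrap(0)).
Decompose h/3: wrap(0) = B,  Y2 = wrap(wrap(0)),  m = m.
Bind B := wrap(0); no other remaining equation mentions B.
Bind Y2 := wrap(wrap(0)); no other remaining equation mentions Y2. Substituting into the earlier binding gives W := h(h(wrap(0), wrap(0), wrap(wrap(0))), wrap(wrap(0)), h(4, wrap(wrap(0)), 0)).
Delete trivial equation m = m.
MGU = { W = h(h(wrap(0), wrap(0), wrap(wrap(0))), wrap(wrap(0)), h(4, wrap(wrap(0)), 0)), S = wrap(0), R = wrap(wrap(0)), L = 0, B = wrap(0), Y2 = wrap(wrap(0)) }, so W = h(h(wrap(0), wrap(0), wrap(wrap(0))), wrap(wrap(0)), h(4, wrap(wrap(0)), 0)).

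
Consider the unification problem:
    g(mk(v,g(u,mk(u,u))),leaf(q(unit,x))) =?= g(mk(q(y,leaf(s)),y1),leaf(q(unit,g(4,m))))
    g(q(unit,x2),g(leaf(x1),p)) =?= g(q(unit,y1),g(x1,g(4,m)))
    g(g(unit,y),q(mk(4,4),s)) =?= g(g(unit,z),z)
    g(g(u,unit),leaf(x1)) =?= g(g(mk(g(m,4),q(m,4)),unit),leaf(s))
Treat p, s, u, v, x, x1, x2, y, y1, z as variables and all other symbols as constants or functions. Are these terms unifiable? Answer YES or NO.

NO

Decompose g/2: mk(v,g(u,mk(u,u))) =?= mk(q(y,leaf(s)),y1),  leaf(q(unit,x)) =?= leaf(q(unit,g(4,m))).
Decompose mk/2: v =?= q(y,leaf(s)),  g(u,mk(u,u)) =?= y1.
Bind v := q(y,leaf(s)); no other remaining equation mentions v.
Bind y1 := g(u,mk(u,u)); substituting into the one remaining equation that mentions y1 gives: g(q(unit,x2),g(leaf(x1),p)) =?= g(q(unit,g(u,mk(u,u))),g(x1,g(4,m))).
Decompose leaf/1: q(unit,x) =?= q(unit,g(4,m)).
Decompose q/2: unit =?= unit,  x =?= g(4,m).
Delete trivial equation unit =?= unit.
Bind x := g(4,m); no other remaining equation mentions x.
Decompose g/2: q(unit,x2) =?= q(unit,g(u,mk(u,u))),  g(leaf(x1),p) =?= g(x1,g(4,m)).
Decompose q/2: unit =?= unit,  x2 =?= g(u,mk(u,u)).
Delete trivial equation unit =?= unit.
Bind x2 := g(u,mk(u,u)); no other remaining equation mentions x2.
Decompose g/2: leaf(x1) =?= x1,  p =?= g(4,m).
Occurs check fails: x1 occurs in leaf(x1); the equation x1 =?= leaf(x1) has no finite solution.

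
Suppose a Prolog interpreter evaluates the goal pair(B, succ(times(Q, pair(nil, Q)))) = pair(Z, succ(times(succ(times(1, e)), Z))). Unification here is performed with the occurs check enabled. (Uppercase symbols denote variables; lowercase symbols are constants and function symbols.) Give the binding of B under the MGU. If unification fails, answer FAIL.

pair(nil, succ(times(1, e)))

Decompose pair/2: B = Z,  succ(times(Q, pair(nil, Q))) = succ(times(succ(times(1, e)), Z)).
Bind B := Z; no other remaining equation mentions B.
Decompose succ/1: times(Q, pair(nil, Q)) = times(succ(times(1, e)), Z).
Decompose times/2: Q = succ(times(1, e)),  pair(nil, Q) = Z.
Bind Q := succ(times(1, e)); substituting into the remaining equation gives: pair(nil, succ(times(1, e))) = Z.
Bind Z := pair(nil, succ(times(1, e))). Substituting into the earlier binding gives B := pair(nil, succ(times(1, e))).
MGU = { B -> pair(nil, succ(times(1, e))), Q -> succ(times(1, e)), Z -> pair(nil, succ(times(1, e))) }, so B -> pair(nil, succ(times(1, e))).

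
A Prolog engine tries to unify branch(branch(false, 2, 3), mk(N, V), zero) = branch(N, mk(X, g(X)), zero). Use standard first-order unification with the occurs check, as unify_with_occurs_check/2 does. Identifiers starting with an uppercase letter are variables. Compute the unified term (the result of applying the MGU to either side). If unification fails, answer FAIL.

Decompose branch/3: branch(false, 2, 3) = N,  mk(N, V) = mk(X, g(X)),  zero = zero.
Bind N := branch(false, 2, 3); substituting into the one remaining equation that mentions N gives: mk(branch(false, 2, 3), V) = mk(X, g(X)).
Decompose mk/2: branch(false, 2, 3) = X,  V = g(X).
Bind X := branch(false, 2, 3); substituting into the one remaining equation that mentions X gives: V = g(branch(false, 2, 3)).
Bind V := g(branch(false, 2, 3)); no other remaining equation mentions V.
Delete trivial equation zero = zero.
Applying the MGU to either side gives branch(branch(false, 2, 3), mk(branch(false, 2, 3), g(branch(false, 2, 3))), zero).

branch(branch(false, 2, 3), mk(branch(false, 2, 3), g(branch(false, 2, 3))), zero)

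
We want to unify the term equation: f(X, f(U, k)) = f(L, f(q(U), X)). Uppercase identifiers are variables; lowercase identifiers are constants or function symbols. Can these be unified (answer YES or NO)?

Decompose f/2: X = L,  f(U, k) = f(q(U), X).
Bind X := L; substituting into the remaining equation gives: f(U, k) = f(q(U), L).
Decompose f/2: U = q(U),  k = L.
Occurs check fails: U occurs in q(U); the equation U = q(U) has no finite solution.

NO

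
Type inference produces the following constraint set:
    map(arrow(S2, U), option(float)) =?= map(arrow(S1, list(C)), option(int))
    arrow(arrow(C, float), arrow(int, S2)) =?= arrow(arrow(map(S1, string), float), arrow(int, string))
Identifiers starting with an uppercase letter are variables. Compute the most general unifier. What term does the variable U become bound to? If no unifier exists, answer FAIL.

FAIL

Decompose map/2: arrow(S2, U) =?= arrow(S1, list(C)),  option(float) =?= option(int).
Decompose arrow/2: S2 =?= S1,  U =?= list(C).
Bind S2 := S1; substituting into the one remaining equation that mentions S2 gives: arrow(arrow(C, float), arrow(int, S1)) =?= arrow(arrow(map(S1, string), float), arrow(int, string)).
Bind U := list(C); no other remaining equation mentions U.
Decompose option/1: float =?= int.
Clash: constants float and int differ; no unifier exists.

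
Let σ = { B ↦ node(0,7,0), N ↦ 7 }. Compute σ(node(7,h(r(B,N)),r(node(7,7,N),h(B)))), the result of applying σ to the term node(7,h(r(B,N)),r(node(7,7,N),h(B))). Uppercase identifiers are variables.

node(7,h(r(node(0,7,0),7)),r(node(7,7,7),h(node(0,7,0))))

Replace each occurrence of B with node(0,7,0).
Replace each occurrence of N with 7.
Result: node(7,h(r(node(0,7,0),7)),r(node(7,7,7),h(node(0,7,0)))).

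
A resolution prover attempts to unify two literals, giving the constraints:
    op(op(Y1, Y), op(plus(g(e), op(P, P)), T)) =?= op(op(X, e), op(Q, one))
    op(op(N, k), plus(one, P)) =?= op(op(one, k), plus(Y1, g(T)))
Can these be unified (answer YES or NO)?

YES

Decompose op/2: op(Y1, Y) =?= op(X, e),  op(plus(g(e), op(P, P)), T) =?= op(Q, one).
Decompose op/2: Y1 =?= X,  Y =?= e.
Bind Y1 := X; substituting into the one remaining equation that mentions Y1 gives: op(op(N, k), plus(one, P)) =?= op(op(one, k), plus(X, g(T))).
Bind Y := e; no other remaining equation mentions Y.
Decompose op/2: plus(g(e), op(P, P)) =?= Q,  T =?= one.
Bind Q := plus(g(e), op(P, P)); no other remaining equation mentions Q.
Bind T := one; substituting into the remaining equation gives: op(op(N, k), plus(one, P)) =?= op(op(one, k), plus(X, g(one))).
Decompose op/2: op(N, k) =?= op(one, k),  plus(one, P) =?= plus(X, g(one)).
Decompose op/2: N =?= one,  k =?= k.
Bind N := one; no other remaining equation mentions N.
Delete trivial equation k =?= k.
Decompose plus/2: one =?= X,  P =?= g(one).
Bind X := one; no other remaining equation mentions X. Substituting into the earlier binding gives Y1 := one.
Bind P := g(one). Substituting into the earlier binding gives Q := plus(g(e), op(g(one), g(one))).
No equations remain and no clash or occurs-check failure arose, so a unifier exists.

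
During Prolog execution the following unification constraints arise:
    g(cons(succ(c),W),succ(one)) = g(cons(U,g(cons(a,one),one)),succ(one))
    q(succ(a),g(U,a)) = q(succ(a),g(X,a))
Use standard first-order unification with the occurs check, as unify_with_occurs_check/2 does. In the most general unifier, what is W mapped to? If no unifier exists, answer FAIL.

Decompose g/2: cons(succ(c),W) = cons(U,g(cons(a,one),one)),  succ(one) = succ(one).
Decompose cons/2: succ(c) = U,  W = g(cons(a,one),one).
Bind U := succ(c); substituting into the one remaining equation that mentions U gives: q(succ(a),g(succ(c),a)) = q(succ(a),g(X,a)).
Bind W := g(cons(a,one),one); no other remaining equation mentions W.
Delete trivial equation succ(one) = succ(one).
Decompose q/2: succ(a) = succ(a),  g(succ(c),a) = g(X,a).
Delete trivial equation succ(a) = succ(a).
Decompose g/2: succ(c) = X,  a = a.
Bind X := succ(c); no other remaining equation mentions X.
Delete trivial equation a = a.
MGU = { U ↦ succ(c), W ↦ g(cons(a,one),one), X ↦ succ(c) }, so W ↦ g(cons(a,one),one).

g(cons(a,one),one)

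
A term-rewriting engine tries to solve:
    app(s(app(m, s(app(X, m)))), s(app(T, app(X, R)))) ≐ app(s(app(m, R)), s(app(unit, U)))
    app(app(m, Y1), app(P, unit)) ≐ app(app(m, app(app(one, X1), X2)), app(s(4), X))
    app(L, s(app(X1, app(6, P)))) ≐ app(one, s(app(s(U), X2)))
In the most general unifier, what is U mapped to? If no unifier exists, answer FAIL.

Decompose app/2: s(app(m, s(app(X, m)))) ≐ s(app(m, R)),  s(app(T, app(X, R))) ≐ s(app(unit, U)).
Decompose s/1: app(m, s(app(X, m))) ≐ app(m, R).
Decompose app/2: m ≐ m,  s(app(X, m)) ≐ R.
Delete trivial equation m ≐ m.
Bind R := s(app(X, m)); substituting into the one remaining equation that mentions R gives: s(app(T, app(X, s(app(X, m))))) ≐ s(app(unit, U)).
Decompose s/1: app(T, app(X, s(app(X, m)))) ≐ app(unit, U).
Decompose app/2: T ≐ unit,  app(X, s(app(X, m))) ≐ U.
Bind T := unit; no other remaining equation mentions T.
Bind U := app(X, s(app(X, m))); substituting into the one remaining equation that mentions U gives: app(L, s(app(X1, app(6, P)))) ≐ app(one, s(app(s(app(X, s(app(X, m)))), X2))).
Decompose app/2: app(m, Y1) ≐ app(m, app(app(one, X1), X2)),  app(P, unit) ≐ app(s(4), X).
Decompose app/2: m ≐ m,  Y1 ≐ app(app(one, X1), X2).
Delete trivial equation m ≐ m.
Bind Y1 := app(app(one, X1), X2); no other remaining equation mentions Y1.
Decompose app/2: P ≐ s(4),  unit ≐ X.
Bind P := s(4); substituting into the one remaining equation that mentions P gives: app(L, s(app(X1, app(6, s(4))))) ≐ app(one, s(app(s(app(X, s(app(X, m)))), X2))).
Bind X := unit; substituting into the remaining equation gives: app(L, s(app(X1, app(6, s(4))))) ≐ app(one, s(app(s(app(unit, s(app(unit, m)))), X2))). Substituting into the earlier bindings gives R := s(app(unit, m)), U := app(unit, s(app(unit, m))).
Decompose app/2: L ≐ one,  s(app(X1, app(6, s(4)))) ≐ s(app(s(app(unit, s(app(unit, m)))), X2)).
Bind L := one; no other remaining equation mentions L.
Decompose s/1: app(X1, app(6, s(4))) ≐ app(s(app(unit, s(app(unit, m)))), X2).
Decompose app/2: X1 ≐ s(app(unit, s(app(unit, m)))),  app(6, s(4)) ≐ X2.
Bind X1 := s(app(unit, s(app(unit, m)))); no other remaining equation mentions X1. Substituting into the earlier binding gives Y1 := app(app(one, s(app(unit, s(app(unit, m))))), X2).
Bind X2 := app(6, s(4)). Substituting into the earlier binding gives Y1 := app(app(one, s(app(unit, s(app(unit, m))))), app(6, s(4))).
MGU = { R := s(app(unit, m)), T := unit, U := app(unit, s(app(unit, m))), Y1 := app(app(one, s(app(unit, s(app(unit, m))))), app(6, s(4))), P := s(4), X := unit, L := one, X1 := s(app(unit, s(app(unit, m)))), X2 := app(6, s(4)) }, so U := app(unit, s(app(unit, m))).

app(unit, s(app(unit, m)))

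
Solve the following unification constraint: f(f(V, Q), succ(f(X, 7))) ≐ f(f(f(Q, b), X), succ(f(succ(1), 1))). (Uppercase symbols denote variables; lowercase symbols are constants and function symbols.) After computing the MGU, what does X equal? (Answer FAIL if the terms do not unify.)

Decompose f/2: f(V, Q) ≐ f(f(Q, b), X),  succ(f(X, 7)) ≐ succ(f(succ(1), 1)).
Decompose f/2: V ≐ f(Q, b),  Q ≐ X.
Bind V := f(Q, b); no other remaining equation mentions V.
Bind Q := X; no other remaining equation mentions Q. Substituting into the earlier binding gives V := f(X, b).
Decompose succ/1: f(X, 7) ≐ f(succ(1), 1).
Decompose f/2: X ≐ succ(1),  7 ≐ 1.
Bind X := succ(1); no other remaining equation mentions X. Substituting into the earlier bindings gives V := f(succ(1), b), Q := succ(1).
Clash: constants 7 and 1 differ; no unifier exists.

FAIL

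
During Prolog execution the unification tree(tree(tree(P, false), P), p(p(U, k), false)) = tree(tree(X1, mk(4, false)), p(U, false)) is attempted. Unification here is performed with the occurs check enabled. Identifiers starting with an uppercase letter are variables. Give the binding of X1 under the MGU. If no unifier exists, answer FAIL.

Decompose tree/2: tree(tree(P, false), P) = tree(X1, mk(4, false)),  p(p(U, k), false) = p(U, false).
Decompose tree/2: tree(P, false) = X1,  P = mk(4, false).
Bind X1 := tree(P, false); no other remaining equation mentions X1.
Bind P := mk(4, false); no other remaining equation mentions P. Substituting into the earlier binding gives X1 := tree(mk(4, false), false).
Decompose p/2: p(U, k) = U,  false = false.
Occurs check fails: U occurs in p(U, k); the equation U = p(U, k) has no finite solution.

FAIL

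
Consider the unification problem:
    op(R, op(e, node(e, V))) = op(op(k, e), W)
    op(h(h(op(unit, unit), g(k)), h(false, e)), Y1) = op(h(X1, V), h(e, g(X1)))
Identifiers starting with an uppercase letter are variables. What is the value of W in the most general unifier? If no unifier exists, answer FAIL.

op(e, node(e, h(false, e)))

Decompose op/2: R = op(k, e),  op(e, node(e, V)) = W.
Bind R := op(k, e); no other remaining equation mentions R.
Bind W := op(e, node(e, V)); no other remaining equation mentions W.
Decompose op/2: h(h(op(unit, unit), g(k)), h(false, e)) = h(X1, V),  Y1 = h(e, g(X1)).
Decompose h/2: h(op(unit, unit), g(k)) = X1,  h(false, e) = V.
Bind X1 := h(op(unit, unit), g(k)); substituting into the one remaining equation that mentions X1 gives: Y1 = h(e, g(h(op(unit, unit), g(k)))).
Bind V := h(false, e); no other remaining equation mentions V. Substituting into the earlier binding gives W := op(e, node(e, h(false, e))).
Bind Y1 := h(e, g(h(op(unit, unit), g(k)))).
MGU = { R ↦ op(k, e), W ↦ op(e, node(e, h(false, e))), X1 ↦ h(op(unit, unit), g(k)), V ↦ h(false, e), Y1 ↦ h(e, g(h(op(unit, unit), g(k)))) }, so W ↦ op(e, node(e, h(false, e))).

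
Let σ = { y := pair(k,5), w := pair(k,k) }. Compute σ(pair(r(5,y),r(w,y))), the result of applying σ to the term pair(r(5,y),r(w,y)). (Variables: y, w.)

Replace each occurrence of y with pair(k,5).
Replace each occurrence of w with pair(k,k).
Result: pair(r(5,pair(k,5)),r(pair(k,k),pair(k,5))).

pair(r(5,pair(k,5)),r(pair(k,k),pair(k,5)))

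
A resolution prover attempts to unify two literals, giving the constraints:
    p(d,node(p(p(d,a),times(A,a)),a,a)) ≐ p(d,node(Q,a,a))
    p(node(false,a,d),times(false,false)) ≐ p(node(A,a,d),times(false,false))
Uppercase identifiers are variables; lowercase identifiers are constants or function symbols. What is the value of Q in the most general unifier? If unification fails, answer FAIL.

p(p(d,a),times(false,a))

Decompose p/2: d ≐ d,  node(p(p(d,a),times(A,a)),a,a) ≐ node(Q,a,a).
Delete trivial equation d ≐ d.
Decompose node/3: p(p(d,a),times(A,a)) ≐ Q,  a ≐ a,  a ≐ a.
Bind Q := p(p(d,a),times(A,a)); no other remaining equation mentions Q.
Delete trivial equation a ≐ a.
Delete trivial equation a ≐ a.
Decompose p/2: node(false,a,d) ≐ node(A,a,d),  times(false,false) ≐ times(false,false).
Decompose node/3: false ≐ A,  a ≐ a,  d ≐ d.
Bind A := false; no other remaining equation mentions A. Substituting into the earlier binding gives Q := p(p(d,a),times(false,a)).
Delete trivial equation a ≐ a.
Delete trivial equation d ≐ d.
Delete trivial equation times(false,false) ≐ times(false,false).
MGU = { Q := p(p(d,a),times(false,a)), A := false }, so Q := p(p(d,a),times(false,a)).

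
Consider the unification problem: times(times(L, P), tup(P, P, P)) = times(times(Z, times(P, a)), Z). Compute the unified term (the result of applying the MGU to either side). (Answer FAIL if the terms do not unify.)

FAIL

Decompose times/2: times(L, P) = times(Z, times(P, a)),  tup(P, P, P) = Z.
Decompose times/2: L = Z,  P = times(P, a).
Bind L := Z; no other remaining equation mentions L.
Occurs check fails: P occurs in times(P, a); the equation P = times(P, a) has no finite solution.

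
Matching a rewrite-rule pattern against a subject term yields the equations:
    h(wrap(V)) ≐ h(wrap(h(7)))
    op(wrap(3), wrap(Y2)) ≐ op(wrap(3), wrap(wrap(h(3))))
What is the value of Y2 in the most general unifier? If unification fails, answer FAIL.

wrap(h(3))

Decompose h/1: wrap(V) ≐ wrap(h(7)).
Decompose wrap/1: V ≐ h(7).
Bind V := h(7); no other remaining equation mentions V.
Decompose op/2: wrap(3) ≐ wrap(3),  wrap(Y2) ≐ wrap(wrap(h(3))).
Delete trivial equation wrap(3) ≐ wrap(3).
Decompose wrap/1: Y2 ≐ wrap(h(3)).
Bind Y2 := wrap(h(3)).
MGU = { V := h(7), Y2 := wrap(h(3)) }, so Y2 := wrap(h(3)).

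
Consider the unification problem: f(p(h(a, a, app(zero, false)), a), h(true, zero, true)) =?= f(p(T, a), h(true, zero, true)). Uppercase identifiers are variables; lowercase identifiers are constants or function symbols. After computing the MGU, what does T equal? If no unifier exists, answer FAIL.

Decompose f/2: p(h(a, a, app(zero, false)), a) =?= p(T, a),  h(true, zero, true) =?= h(true, zero, true).
Decompose p/2: h(a, a, app(zero, false)) =?= T,  a =?= a.
Bind T := h(a, a, app(zero, false)); no other remaining equation mentions T.
Delete trivial equation a =?= a.
Delete trivial equation h(true, zero, true) =?= h(true, zero, true).
MGU = { T := h(a, a, app(zero, false)) }, so T := h(a, a, app(zero, false)).

h(a, a, app(zero, false))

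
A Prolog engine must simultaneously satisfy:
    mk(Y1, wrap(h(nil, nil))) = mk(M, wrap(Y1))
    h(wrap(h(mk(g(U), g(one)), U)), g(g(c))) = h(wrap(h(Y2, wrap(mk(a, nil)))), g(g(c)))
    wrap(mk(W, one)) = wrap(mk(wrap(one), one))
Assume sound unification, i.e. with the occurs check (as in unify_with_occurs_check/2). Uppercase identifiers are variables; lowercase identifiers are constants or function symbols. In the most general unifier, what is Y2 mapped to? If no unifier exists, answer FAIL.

mk(g(wrap(mk(a, nil))), g(one))

Decompose mk/2: Y1 = M,  wrap(h(nil, nil)) = wrap(Y1).
Bind Y1 := M; substituting into the one remaining equation that mentions Y1 gives: wrap(h(nil, nil)) = wrap(M).
Decompose wrap/1: h(nil, nil) = M.
Bind M := h(nil, nil); no other remaining equation mentions M. Substituting into the earlier binding gives Y1 := h(nil, nil).
Decompose h/2: wrap(h(mk(g(U), g(one)), U)) = wrap(h(Y2, wrap(mk(a, nil)))),  g(g(c)) = g(g(c)).
Decompose wrap/1: h(mk(g(U), g(one)), U) = h(Y2, wrap(mk(a, nil))).
Decompose h/2: mk(g(U), g(one)) = Y2,  U = wrap(mk(a, nil)).
Bind Y2 := mk(g(U), g(one)); no other remaining equation mentions Y2.
Bind U := wrap(mk(a, nil)); no other remaining equation mentions U. Substituting into the earlier binding gives Y2 := mk(g(wrap(mk(a, nil))), g(one)).
Delete trivial equation g(g(c)) = g(g(c)).
Decompose wrap/1: mk(W, one) = mk(wrap(one), one).
Decompose mk/2: W = wrap(one),  one = one.
Bind W := wrap(one); no other remaining equation mentions W.
Delete trivial equation one = one.
MGU = { Y1 ↦ h(nil, nil), M ↦ h(nil, nil), Y2 ↦ mk(g(wrap(mk(a, nil))), g(one)), U ↦ wrap(mk(a, nil)), W ↦ wrap(one) }, so Y2 ↦ mk(g(wrap(mk(a, nil))), g(one)).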